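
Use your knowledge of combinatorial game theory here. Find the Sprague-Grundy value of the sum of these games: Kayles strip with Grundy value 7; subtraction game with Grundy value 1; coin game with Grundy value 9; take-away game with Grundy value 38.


By the Sprague-Grundy theorem, the Grundy value of a sum of games is the XOR of individual Grundy values.
Kayles strip: Grundy value = 7. Running XOR: 0 XOR 7 = 7
subtraction game: Grundy value = 1. Running XOR: 7 XOR 1 = 6
coin game: Grundy value = 9. Running XOR: 6 XOR 9 = 15
take-away game: Grundy value = 38. Running XOR: 15 XOR 38 = 41
The combined Grundy value is 41.

41


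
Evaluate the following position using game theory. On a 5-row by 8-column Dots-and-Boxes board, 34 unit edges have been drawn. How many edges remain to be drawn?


Grid: 5 x 8 boxes, i.e. 6 rows and 9 columns of dots.
Horizontal edges: (rows + 1) * cols = 6 * 8 = 48
Vertical edges: rows * (cols + 1) = 5 * 9 = 45
Total edges: 48 + 45 = 93
Edges drawn: 34
Remaining: 93 - 34 = 59

59


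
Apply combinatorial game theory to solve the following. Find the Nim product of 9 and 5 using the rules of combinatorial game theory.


Nim multiplication is bilinear over XOR: (u XOR v) * w = (u*w) XOR (v*w).
So we split each operand into its bit components and XOR the pairwise Nim products.
9 = 1 + 8 (as XOR of powers of 2).
5 = 1 + 4 (as XOR of powers of 2).
Using the standard Nim-product table on single bits:
  2*2 = 3,   2*4 = 8,   2*8 = 12,
  4*4 = 6,   4*8 = 11,  8*8 = 13,
and  1*x = x (identity), k*l = l*k (commutative).
Pairwise Nim products:
  1 * 1 = 1
  1 * 4 = 4
  8 * 1 = 8
  8 * 4 = 11
XOR them: 1 XOR 4 XOR 8 XOR 11 = 6.
Result: 9 * 5 = 6 (in Nim).

6


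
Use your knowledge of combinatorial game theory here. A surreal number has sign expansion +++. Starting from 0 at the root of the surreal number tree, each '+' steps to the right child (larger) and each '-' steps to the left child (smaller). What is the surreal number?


Sign expansion: +++
Rule: track bounds (lo, hi), initially (-inf, +inf). On '+', the current value becomes lo and we move to the simplest number in (value, hi): value + 1 if hi = +inf, otherwise the midpoint (value + hi)/2. On '-', the current value becomes hi and we move to value - 1 if lo = -inf, otherwise the midpoint (lo + value)/2.
Start at 0.
Step 1: sign = +, move right. Bounds: (0, +inf). Value = 1
Step 2: sign = +, move right. Bounds: (1, +inf). Value = 2
Step 3: sign = +, move right. Bounds: (2, +inf). Value = 3
The surreal number with sign expansion +++ is 3.

3


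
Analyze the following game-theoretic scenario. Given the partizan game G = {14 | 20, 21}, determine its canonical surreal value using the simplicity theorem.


Left options: {14}, max = 14
Right options: {20, 21}, min = 20
All options are numbers and max(Left) < min(Right), so by the simplicity theorem the value is the simplest (earliest-born) number strictly between 14 and 20.
Integers 15 through 19 all lie strictly between 14 and 20.
Among integers, the simplest (lowest birthday = smallest |n|; 0 is born on day 0, +-n on day n) is 15.
No non-integer in the interval can be simpler: if x is a non-integer in the interval, then floor(x) or ceil(x) also lies in the interval (the interval contains an integer), and both are proper prefixes of x's sign expansion, i.e. born earlier. So the game value is 15.
Game value = 15

15


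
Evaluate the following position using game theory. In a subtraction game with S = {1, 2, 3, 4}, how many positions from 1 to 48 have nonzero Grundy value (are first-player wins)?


Subtraction set S = {1, 2, 3, 4}, so G(n) = n mod 5.
G(n) = 0 when n is a multiple of 5.
Multiples of 5 in [1, 48]: 9
N-positions (nonzero Grundy) = 48 - 9 = 39

39


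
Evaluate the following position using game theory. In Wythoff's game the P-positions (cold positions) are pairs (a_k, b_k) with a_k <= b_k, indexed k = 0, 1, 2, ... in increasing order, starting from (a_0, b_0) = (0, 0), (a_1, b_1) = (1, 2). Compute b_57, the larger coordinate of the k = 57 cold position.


By Wythoff's theorem, a_k = floor(k * phi) and b_k = floor(k * phi^2) = a_k + k, where phi = (1 + sqrt(5))/2 is the golden ratio.
phi = (1 + sqrt(5))/2 = 1.618034
phi^2 = phi + 1 = 2.618034
k = 57
k * phi^2 = 57 * 2.618034 = 149.227937
b_57 = floor(k * phi^2) = 149 (check: a_57 + k = 92 + 57 = 149)

149


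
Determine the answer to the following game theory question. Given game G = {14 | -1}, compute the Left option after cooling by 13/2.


Original game: {14 | -1} (a switch {a | b} with a > b).
Cooling by t (for t below the temperature (a - b)/2 = 15/2) taxes each move by t: {a | b} cooled by t is {a - t | b + t}.
Cooling amount: t = 13/2
Cooled Left option: 14 - 13/2 = 15/2
Cooled Right option: -1 + 13/2 = 11/2
Cooled game: {15/2 | 11/2}
Left option = 15/2

15/2


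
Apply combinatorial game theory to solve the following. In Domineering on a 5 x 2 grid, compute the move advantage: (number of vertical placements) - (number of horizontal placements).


Board is 5 x 2 (rows x cols).
Left (vertical) placements: (rows-1) * cols = 4 * 2 = 8
Right (horizontal) placements: rows * (cols-1) = 5 * 1 = 5
Advantage = Left - Right = 8 - 5 = 3

3


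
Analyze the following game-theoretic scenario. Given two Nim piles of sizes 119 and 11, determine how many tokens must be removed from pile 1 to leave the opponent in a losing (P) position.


Piles: 119 and 11
Current XOR: 119 XOR 11 = 124 (non-zero, so this is an N-position).
To make the XOR zero, we need to find a move that balances the piles.
For pile 1 (size 119): target = 119 XOR 124 = 11
We reduce pile 1 from 119 to 11.
Tokens removed: 119 - 11 = 108
Verification: 11 XOR 11 = 0

108


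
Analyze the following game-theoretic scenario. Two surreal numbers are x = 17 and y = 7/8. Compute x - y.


x = 17, y = 7/8
Converting to common denominator: 8
x = 136/8, y = 7/8
x - y = 17 - 7/8 = 129/8

129/8


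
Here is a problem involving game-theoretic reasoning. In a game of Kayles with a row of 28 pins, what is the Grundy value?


Kayles: a move removes 1 or 2 adjacent pins from a contiguous row.
Removing pins from a row of k leaves two independent rows (a, b) with a + b = k - 1 (one pin) or a + b = k - 2 (two pins); an end removal gives a = 0.
By Sprague-Grundy, G(k) = mex{ G(a) XOR G(b) } over all these splits. G(0) = 0.
G(1): splits (0,0):0^0=0 -> mex({0}) = 1
G(2): splits (0,1):0^1=1 (0,0):0^0=0 -> mex({0, 1}) = 2
G(3): splits (0,2):0^2=2 (1,1):1^1=0 (0,1):0^1=1 -> mex({0, 1, 2}) = 3
G(4): splits (0,3):0^3=3 (1,2):1^2=3 (0,2):0^2=2 (1,1):1^1=0 -> mex({0, 2, 3}) = 1
G(5): splits (0,4):0^1=1 (1,3):1^3=2 (2,2):2^2=0 (0,3):0^3=3 (1,2):1^2=3 -> mex({0, 1, 2, 3}) = 4
G(6) = mex({0, 1, 2, 4}) = 3
G(7) = mex({0, 1, 3, 4, 5}) = 2
G(8) = mex({0, 2, 3, 5, 6}) = 1
G(9) = mex({0, 1, 2, 3, 6, 7}) = 4
G(10) = mex({0, 1, 3, 4, 5, 7}) = 2
G(11) = mex({0, 1, 2, 3, 4, 5}) = 6
G(12) = mex({0, 1, 2, 3, 5, 6, 7}) = 4
G(13) = mex({0, 2, 3, 4, 6, 7}) = 1
G(14) = mex({0, 1, 4, 5, 6, 7}) = 2
G(15) = mex({0, 1, 2, 3, 4, 5, 6}) = 7
G(16) = mex({0, 2, 3, 5, 6, 7}) = 1
G(17) = mex({0, 1, 2, 3, 5, 6, 7}) = 4
G(18) = mex({0, 1, 2, 4, 5, 6}) = 3
G(19) = mex({0, 1, 3, 4, 5, 7}) = 2
G(20) = mex({0, 2, 3, 4, 5, 6, 7}) = 1
G(21) = mex({0, 1, 2, 3, 5, 6, 7}) = 4
G(22) = mex({0, 1, 2, 3, 4, 5, 7}) = 6
G(23) = mex({0, 1, 2, 3, 4, 5, 6}) = 7
G(24) = mex({0, 1, 2, 3, 5, 6, 7}) = 4
G(25) = mex({0, 2, 3, 4, 6, 7}) = 1
G(26) = mex({0, 1, 3, 4, 5, 6, 7}) = 2
G(27) = mex({0, 1, 2, 3, 4, 5, 6, 7}) = 8
G(28) = mex({0, 1, 2, 3, 4, 6, 7, 8}) = 5
Therefore G(28) = 5.

5


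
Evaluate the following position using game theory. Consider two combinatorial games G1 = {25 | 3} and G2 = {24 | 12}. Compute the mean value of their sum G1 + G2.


G1 = {25 | 3}, G2 = {24 | 12}
Each is a switch {a | b} with numbers a > b; its mean value is (a + b)/2, and mean value is additive over game sums: m(G1 + G2) = m(G1) + m(G2).
Mean of G1 = (25 + (3))/2 = 28/2 = 14
Mean of G2 = (24 + (12))/2 = 36/2 = 18
Mean of G1 + G2 = 14 + 18 = 32

32


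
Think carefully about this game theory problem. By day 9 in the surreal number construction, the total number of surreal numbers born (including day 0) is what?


Day 0: {|} = 0 is born. Count = 1.
Day n: the number of surreal numbers born by day n is 2^(n+1) - 1.
By day 0: 2^1 - 1 = 1
By day 1: 2^2 - 1 = 3
By day 2: 2^3 - 1 = 7
By day 3: 2^4 - 1 = 15
By day 4: 2^5 - 1 = 31
By day 5: 2^6 - 1 = 63
By day 6: 2^7 - 1 = 127
By day 7: 2^8 - 1 = 255
By day 8: 2^9 - 1 = 511
By day 9: 2^10 - 1 = 1023
By day 9: 1023 surreal numbers.

1023


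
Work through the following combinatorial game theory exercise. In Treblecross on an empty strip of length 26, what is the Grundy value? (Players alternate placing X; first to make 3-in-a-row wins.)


Treblecross: place X on empty cells; 3-in-a-row wins.
Playing within two cells of an existing X lets the opponent win at once, so sensible play treats the cells i-2..i+2 around each X as dead. The player left with no safe cell loses, so this is a normal-play take-away game on strips of safe cells.
Placing X at cell i (0-indexed) of a strip of k safe cells leaves independent strips of sizes max(0, i-2) and max(0, k-i-3). Hence G(k) = mex{ G(max(0,i-2)) XOR G(max(0,k-i-3)) : 0 <= i < k }, with G(0) = 0.
G(1): splits (0,0):0^0=0 -> mex({0}) = 1
G(2): splits (0,0):0^0=0 -> mex({0}) = 1
G(3): splits (0,0):0^0=0 -> mex({0}) = 1
G(4): splits (0,1):0^1=1 (0,0):0^0=0 -> mex({0, 1}) = 2
G(5): splits (0,2):0^1=1 (0,1):0^1=1 (0,0):0^0=0 -> mex({0, 1}) = 2
G(6) = mex({1}) = 0
G(7) = mex({0, 1, 2}) = 3
G(8) = mex({0, 1, 2}) = 3
G(9) = mex({0, 2}) = 1
G(10) = mex({0, 2, 3}) = 1
G(11) = mex({0, 3}) = 1
G(12) = mex({1, 3}) = 0
G(13) = mex({0, 1, 2, 3}) = 4
G(14) = mex({0, 1, 2}) = 3
G(15) = mex({0, 1, 2}) = 3
G(16) = mex({0, 1, 2, 4}) = 3
G(17) = mex({0, 1, 3, 4}) = 2
G(18) = mex({0, 1, 3, 4}) = 2
G(19) = mex({0, 1, 3, 5}) = 2
G(20) = mex({0, 1, 2, 3, 5}) = 4
G(21) = mex({0, 1, 2, 3, 5}) = 4
G(22) = mex({1, 2, 6}) = 0
G(23) = mex({0, 1, 2, 3, 4, 6}) = 5
G(24) = mex({0, 1, 2, 3, 4}) = 5
G(25) = mex({0, 1, 3, 4, 7}) = 2
G(26) = mex({0, 1, 3, 4, 5, 7}) = 2
Therefore G(26) = 2.

2


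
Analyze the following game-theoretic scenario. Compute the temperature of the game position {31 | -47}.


The game is {31 | -47}, a switch {a | b} with numbers a > b.
Cooling {a | b} by t gives {a - t | b + t}, which stops being hot when a - t = b + t, i.e. at t = (a - b)/2. So the temperature of a switch is (a - b)/2.
Temperature = (Left option - Right option) / 2
= (31 - (-47)) / 2
= 78 / 2
= 39

39


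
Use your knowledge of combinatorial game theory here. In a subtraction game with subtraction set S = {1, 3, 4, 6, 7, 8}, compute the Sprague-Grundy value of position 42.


The subtraction set is S = {1, 3, 4, 6, 7, 8}.
G(k) = mex{ G(k - s) : s in S, s <= k }. We compute iteratively: G(0) = 0.
G(1) = mex({0}) = 1
G(2) = mex({1}) = 0
G(3) = mex({0}) = 1
G(4) = mex({0, 1}) = 2
G(5) = mex({0, 1, 2}) = 3
G(6) = mex({0, 1, 3}) = 2
G(7) = mex({0, 1, 2}) = 3
G(8) = mex({0, 1, 2, 3}) = 4
G(9) = mex({0, 1, 2, 3, 4}) = 5
G(10) = mex({0, 1, 2, 3, 5}) = 4
G(11) = mex({1, 2, 3, 4}) = 0
G(12) = mex({0, 2, 3, 4, 5}) = 1
G(13) = mex({1, 2, 3, 4, 5}) = 0
G(14) = mex({0, 2, 3, 4}) = 1
G(15) = mex({0, 1, 3, 4, 5}) = 2
G(16) = mex({0, 1, 2, 4, 5}) = 3
G(17) = mex({0, 1, 3, 4, 5}) = 2
G(18) = mex({0, 1, 2, 4}) = 3
Observe that G(11)..G(18) = 0, 1, 0, 1, 2, 3, 2, 3 repeats G(0)..G(7) = 0, 1, 0, 1, 2, 3, 2, 3.
For k >= max(S) = 8, G(k) is determined by the previous 8 values G(k-8)..G(k-1); a window of 8 consecutive values has recurred shifted by 11, so by induction G(k + 11) = G(k) for all k >= 0: the sequence is periodic from the start with period 11.
One period: G(0..10) = 0, 1, 0, 1, 2, 3, 2, 3, 4, 5, 4.
42 mod 11 = 9, so G(42) = G(9) = 5.

5


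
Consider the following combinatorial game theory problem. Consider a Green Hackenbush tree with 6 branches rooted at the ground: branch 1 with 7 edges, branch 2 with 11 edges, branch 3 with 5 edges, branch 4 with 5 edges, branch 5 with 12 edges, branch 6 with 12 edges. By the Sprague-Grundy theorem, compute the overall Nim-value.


The tree has 6 branches from the ground vertex.
In Green Hackenbush, the Nim-value of a simple path of length k is k.
Branch 1: length 7, Nim-value = 7
Branch 2: length 11, Nim-value = 11
Branch 3: length 5, Nim-value = 5
Branch 4: length 5, Nim-value = 5
Branch 5: length 12, Nim-value = 12
Branch 6: length 12, Nim-value = 12
Total Nim-value = XOR of all branch values:
0 XOR 7 = 7
7 XOR 11 = 12
12 XOR 5 = 9
9 XOR 5 = 12
12 XOR 12 = 0
0 XOR 12 = 12
Nim-value of the tree = 12

12


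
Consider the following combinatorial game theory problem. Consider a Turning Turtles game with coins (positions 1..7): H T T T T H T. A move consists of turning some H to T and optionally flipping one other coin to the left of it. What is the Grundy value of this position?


Coins: H T T T T H T
Key fact: a single head at position k behaves exactly like a Nim heap of size k (turning it to T and optionally flipping a coin at j < k corresponds to moving the heap from k to j, or to 0), and heads combine as a disjunctive sum (two heads at the same place would cancel, matching j XOR j = 0). So the Nim-value is the XOR of the 1-indexed positions of the heads.
Face-up positions (1-indexed): [1, 6]
XOR 0 with 1: 0 XOR 1 = 1
XOR 1 with 6: 1 XOR 6 = 7
Nim-value = 7

7


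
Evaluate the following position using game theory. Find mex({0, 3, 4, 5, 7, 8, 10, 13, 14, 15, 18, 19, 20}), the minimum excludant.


Set = {0, 3, 4, 5, 7, 8, 10, 13, 14, 15, 18, 19, 20}
0 is in the set.
1 is NOT in the set. This is the mex.
mex = 1

1


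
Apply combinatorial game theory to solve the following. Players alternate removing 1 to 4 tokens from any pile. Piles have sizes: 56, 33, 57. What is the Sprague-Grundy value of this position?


Subtraction set: {1, 2, 3, 4}
For this subtraction set, G(n) = n mod 5 (period = max + 1 = 5).
Pile 1 (size 56): G(56) = 56 mod 5 = 1
Pile 2 (size 33): G(33) = 33 mod 5 = 3
Pile 3 (size 57): G(57) = 57 mod 5 = 2
Total Grundy value = XOR of all: 1 XOR 3 XOR 2 = 0

0


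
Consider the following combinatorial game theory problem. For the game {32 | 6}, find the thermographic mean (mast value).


Game = {32 | 6}, a switch {a | b} with numbers a > b.
Its thermograph has left wall a - t and right wall b + t, which meet at t = (a - b)/2, where both equal (a + b)/2. So the mast (mean value) is at (a + b)/2.
Mean = (32 + (6))/2 = 38/2 = 19

19


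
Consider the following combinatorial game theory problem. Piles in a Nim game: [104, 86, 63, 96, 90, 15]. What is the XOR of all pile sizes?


We need the XOR (exclusive or) of all pile sizes.
After XOR-ing pile 1 (size 104): 0 XOR 104 = 104
After XOR-ing pile 2 (size 86): 104 XOR 86 = 62
After XOR-ing pile 3 (size 63): 62 XOR 63 = 1
After XOR-ing pile 4 (size 96): 1 XOR 96 = 97
After XOR-ing pile 5 (size 90): 97 XOR 90 = 59
After XOR-ing pile 6 (size 15): 59 XOR 15 = 52
The Nim-value of this position is 52.

52


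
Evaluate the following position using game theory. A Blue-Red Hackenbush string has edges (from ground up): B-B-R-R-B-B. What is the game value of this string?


Edges (from ground): B-B-R-R-B-B
By Berlekamp's sign-expansion rule, a Blue-Red Hackenbush stalk has the value of the surreal number whose sign sequence is the edge sequence with B -> + and R -> -.
Sign sequence: ++--++
Trace the sign expansion in the surreal number tree, starting from 0:
Edge 1: B (sign +) -> bounds (0, +inf), value = 1
Edge 2: B (sign +) -> bounds (1, +inf), value = 2
Edge 3: R (sign -) -> bounds (1, 2), value = 3/2
Edge 4: R (sign -) -> bounds (1, 3/2), value = 5/4
Edge 5: B (sign +) -> bounds (5/4, 3/2), value = 11/8
Edge 6: B (sign +) -> bounds (11/8, 3/2), value = 23/16
Game value = 23/16

23/16


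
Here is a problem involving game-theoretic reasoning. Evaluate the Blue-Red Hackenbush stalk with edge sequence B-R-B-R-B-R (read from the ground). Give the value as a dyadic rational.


Edges (from ground): B-R-B-R-B-R
By Berlekamp's sign-expansion rule, a Blue-Red Hackenbush stalk has the value of the surreal number whose sign sequence is the edge sequence with B -> + and R -> -.
Sign sequence: +-+-+-
Trace the sign expansion in the surreal number tree, starting from 0:
Edge 1: B (sign +) -> bounds (0, +inf), value = 1
Edge 2: R (sign -) -> bounds (0, 1), value = 1/2
Edge 3: B (sign +) -> bounds (1/2, 1), value = 3/4
Edge 4: R (sign -) -> bounds (1/2, 3/4), value = 5/8
Edge 5: B (sign +) -> bounds (5/8, 3/4), value = 11/16
Edge 6: R (sign -) -> bounds (5/8, 11/16), value = 21/32
Game value = 21/32

21/32


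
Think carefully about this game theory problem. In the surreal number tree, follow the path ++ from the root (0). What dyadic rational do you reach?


Sign expansion: ++
Rule: track bounds (lo, hi), initially (-inf, +inf). On '+', the current value becomes lo and we move to the simplest number in (value, hi): value + 1 if hi = +inf, otherwise the midpoint (value + hi)/2. On '-', the current value becomes hi and we move to value - 1 if lo = -inf, otherwise the midpoint (lo + value)/2.
Start at 0.
Step 1: sign = +, move right. Bounds: (0, +inf). Value = 1
Step 2: sign = +, move right. Bounds: (1, +inf). Value = 2
The surreal number with sign expansion ++ is 2.

2


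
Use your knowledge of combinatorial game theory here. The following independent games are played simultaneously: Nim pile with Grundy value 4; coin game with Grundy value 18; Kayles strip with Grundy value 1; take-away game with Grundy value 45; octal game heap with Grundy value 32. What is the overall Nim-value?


By the Sprague-Grundy theorem, the Grundy value of a sum of games is the XOR of individual Grundy values.
Nim pile: Grundy value = 4. Running XOR: 0 XOR 4 = 4
coin game: Grundy value = 18. Running XOR: 4 XOR 18 = 22
Kayles strip: Grundy value = 1. Running XOR: 22 XOR 1 = 23
take-away game: Grundy value = 45. Running XOR: 23 XOR 45 = 58
octal game heap: Grundy value = 32. Running XOR: 58 XOR 32 = 26
The combined Grundy value is 26.

26


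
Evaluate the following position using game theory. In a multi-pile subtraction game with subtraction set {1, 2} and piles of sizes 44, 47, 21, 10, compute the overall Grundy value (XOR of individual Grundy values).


Subtraction set: {1, 2}
For this subtraction set, G(n) = n mod 3 (period = max + 1 = 3).
Pile 1 (size 44): G(44) = 44 mod 3 = 2
Pile 2 (size 47): G(47) = 47 mod 3 = 2
Pile 3 (size 21): G(21) = 21 mod 3 = 0
Pile 4 (size 10): G(10) = 10 mod 3 = 1
Total Grundy value = XOR of all: 2 XOR 2 XOR 0 XOR 1 = 1

1


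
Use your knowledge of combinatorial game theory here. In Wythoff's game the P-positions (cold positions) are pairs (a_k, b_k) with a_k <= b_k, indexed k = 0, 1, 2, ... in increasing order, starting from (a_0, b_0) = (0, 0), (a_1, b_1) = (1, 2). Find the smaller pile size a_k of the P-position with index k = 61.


By Wythoff's theorem, a_k = floor(k * phi) and b_k = floor(k * phi^2) = a_k + k, where phi = (1 + sqrt(5))/2 is the golden ratio.
phi = (1 + sqrt(5))/2 = 1.618034
k = 61
k * phi = 61 * 1.618034 = 98.700073
a_61 = floor(k * phi) = 98

98


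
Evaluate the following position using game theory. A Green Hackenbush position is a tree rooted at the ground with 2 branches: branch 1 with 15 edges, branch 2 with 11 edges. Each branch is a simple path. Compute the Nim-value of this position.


The tree has 2 branches from the ground vertex.
In Green Hackenbush, the Nim-value of a simple path of length k is k.
Branch 1: length 15, Nim-value = 15
Branch 2: length 11, Nim-value = 11
Total Nim-value = XOR of all branch values:
0 XOR 15 = 15
15 XOR 11 = 4
Nim-value of the tree = 4

4


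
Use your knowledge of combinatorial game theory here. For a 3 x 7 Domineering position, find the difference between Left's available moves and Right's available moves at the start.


Board is 3 x 7 (rows x cols).
Left (vertical) placements: (rows-1) * cols = 2 * 7 = 14
Right (horizontal) placements: rows * (cols-1) = 3 * 6 = 18
Advantage = Left - Right = 14 - 18 = -4

-4


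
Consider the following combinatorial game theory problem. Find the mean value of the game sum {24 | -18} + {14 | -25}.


G1 = {24 | -18}, G2 = {14 | -25}
Each is a switch {a | b} with numbers a > b; its mean value is (a + b)/2, and mean value is additive over game sums: m(G1 + G2) = m(G1) + m(G2).
Mean of G1 = (24 + (-18))/2 = 6/2 = 3
Mean of G2 = (14 + (-25))/2 = -11/2 = -11/2
Mean of G1 + G2 = 3 + -11/2 = -5/2

-5/2


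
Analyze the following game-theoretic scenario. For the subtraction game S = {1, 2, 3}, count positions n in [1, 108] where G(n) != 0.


Subtraction set S = {1, 2, 3}, so G(n) = n mod 4.
G(n) = 0 when n is a multiple of 4.
Multiples of 4 in [1, 108]: 27
N-positions (nonzero Grundy) = 108 - 27 = 81

81


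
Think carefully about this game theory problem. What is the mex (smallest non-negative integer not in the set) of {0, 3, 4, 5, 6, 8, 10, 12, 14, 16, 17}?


Set = {0, 3, 4, 5, 6, 8, 10, 12, 14, 16, 17}
0 is in the set.
1 is NOT in the set. This is the mex.
mex = 1

1


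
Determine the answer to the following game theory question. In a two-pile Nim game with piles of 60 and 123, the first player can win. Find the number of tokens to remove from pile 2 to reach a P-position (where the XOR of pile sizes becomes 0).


Piles: 60 and 123
Current XOR: 60 XOR 123 = 71 (non-zero, so this is an N-position).
To make the XOR zero, we need to find a move that balances the piles.
For pile 2 (size 123): target = 123 XOR 71 = 60
We reduce pile 2 from 123 to 60.
Tokens removed: 123 - 60 = 63
Verification: 60 XOR 60 = 0

63


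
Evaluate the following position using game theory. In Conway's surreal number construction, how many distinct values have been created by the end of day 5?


Day 0: {|} = 0 is born. Count = 1.
Day n: the number of surreal numbers born by day n is 2^(n+1) - 1.
By day 0: 2^1 - 1 = 1
By day 1: 2^2 - 1 = 3
By day 2: 2^3 - 1 = 7
By day 3: 2^4 - 1 = 15
By day 4: 2^5 - 1 = 31
By day 5: 2^6 - 1 = 63
By day 5: 63 surreal numbers.

63


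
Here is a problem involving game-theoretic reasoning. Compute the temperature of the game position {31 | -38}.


The game is {31 | -38}, a switch {a | b} with numbers a > b.
Cooling {a | b} by t gives {a - t | b + t}, which stops being hot when a - t = b + t, i.e. at t = (a - b)/2. So the temperature of a switch is (a - b)/2.
Temperature = (Left option - Right option) / 2
= (31 - (-38)) / 2
= 69 / 2
= 69/2

69/2


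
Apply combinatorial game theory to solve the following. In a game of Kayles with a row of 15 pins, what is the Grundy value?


Kayles: a move removes 1 or 2 adjacent pins from a contiguous row.
Removing pins from a row of k leaves two independent rows (a, b) with a + b = k - 1 (one pin) or a + b = k - 2 (two pins); an end removal gives a = 0.
By Sprague-Grundy, G(k) = mex{ G(a) XOR G(b) } over all these splits. G(0) = 0.
G(1): splits (0,0):0^0=0 -> mex({0}) = 1
G(2): splits (0,1):0^1=1 (0,0):0^0=0 -> mex({0, 1}) = 2
G(3): splits (0,2):0^2=2 (1,1):1^1=0 (0,1):0^1=1 -> mex({0, 1, 2}) = 3
G(4): splits (0,3):0^3=3 (1,2):1^2=3 (0,2):0^2=2 (1,1):1^1=0 -> mex({0, 2, 3}) = 1
G(5): splits (0,4):0^1=1 (1,3):1^3=2 (2,2):2^2=0 (0,3):0^3=3 (1,2):1^2=3 -> mex({0, 1, 2, 3}) = 4
G(6) = mex({0, 1, 2, 4}) = 3
G(7) = mex({0, 1, 3, 4, 5}) = 2
G(8) = mex({0, 2, 3, 5, 6}) = 1
G(9) = mex({0, 1, 2, 3, 6, 7}) = 4
G(10) = mex({0, 1, 3, 4, 5, 7}) = 2
G(11) = mex({0, 1, 2, 3, 4, 5}) = 6
G(12) = mex({0, 1, 2, 3, 5, 6, 7}) = 4
G(13) = mex({0, 2, 3, 4, 6, 7}) = 1
G(14) = mex({0, 1, 4, 5, 6, 7}) = 2
G(15) = mex({0, 1, 2, 3, 4, 5, 6}) = 7
Therefore G(15) = 7.

7


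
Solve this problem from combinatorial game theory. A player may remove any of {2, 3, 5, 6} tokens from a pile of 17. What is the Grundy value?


The subtraction set is S = {2, 3, 5, 6}.
G(k) = mex{ G(k - s) : s in S, s <= k }. We compute iteratively: G(0) = 0.
G(1) = mex({}) = 0
G(2) = mex({0}) = 1
G(3) = mex({0}) = 1
G(4) = mex({0, 1}) = 2
G(5) = mex({0, 1}) = 2
G(6) = mex({0, 1, 2}) = 3
G(7) = mex({0, 1, 2}) = 3
G(8) = mex({1, 2, 3}) = 0
G(9) = mex({1, 2, 3}) = 0
G(10) = mex({0, 2, 3}) = 1
G(11) = mex({0, 2, 3}) = 1
G(12) = mex({0, 1, 3}) = 2
G(13) = mex({0, 1, 3}) = 2
Observe that G(8)..G(13) = 0, 0, 1, 1, 2, 2 repeats G(0)..G(5) = 0, 0, 1, 1, 2, 2.
For k >= max(S) = 6, G(k) is determined by the previous 6 values G(k-6)..G(k-1); a window of 6 consecutive values has recurred shifted by 8, so by induction G(k + 8) = G(k) for all k >= 0: the sequence is periodic from the start with period 8.
One period: G(0..7) = 0, 0, 1, 1, 2, 2, 3, 3.
17 mod 8 = 1, so G(17) = G(1) = 0.

0


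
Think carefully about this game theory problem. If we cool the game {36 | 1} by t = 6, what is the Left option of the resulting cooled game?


Original game: {36 | 1} (a switch {a | b} with a > b).
Cooling by t (for t below the temperature (a - b)/2 = 35/2) taxes each move by t: {a | b} cooled by t is {a - t | b + t}.
Cooling amount: t = 6
Cooled Left option: 36 - 6 = 30
Cooled Right option: 1 + 6 = 7
Cooled game: {30 | 7}
Left option = 30

30


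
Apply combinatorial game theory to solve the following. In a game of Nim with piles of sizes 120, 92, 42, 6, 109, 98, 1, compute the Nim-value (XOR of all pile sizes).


We need the XOR (exclusive or) of all pile sizes.
After XOR-ing pile 1 (size 120): 0 XOR 120 = 120
After XOR-ing pile 2 (size 92): 120 XOR 92 = 36
After XOR-ing pile 3 (size 42): 36 XOR 42 = 14
After XOR-ing pile 4 (size 6): 14 XOR 6 = 8
After XOR-ing pile 5 (size 109): 8 XOR 109 = 101
After XOR-ing pile 6 (size 98): 101 XOR 98 = 7
After XOR-ing pile 7 (size 1): 7 XOR 1 = 6
The Nim-value of this position is 6.

6


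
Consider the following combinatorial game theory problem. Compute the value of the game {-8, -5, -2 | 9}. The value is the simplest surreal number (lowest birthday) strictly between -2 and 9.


Left options: {-8, -5, -2}, max = -2
Right options: {9}, min = 9
All options are numbers and max(Left) < min(Right), so by the simplicity theorem the value is the simplest (earliest-born) number strictly between -2 and 9.
Integers -1 through 8 all lie strictly between -2 and 9.
Among integers, the simplest (lowest birthday = smallest |n|; 0 is born on day 0, +-n on day n) is 0.
No non-integer in the interval can be simpler: if x is a non-integer in the interval, then floor(x) or ceil(x) also lies in the interval (the interval contains an integer), and both are proper prefixes of x's sign expansion, i.e. born earlier. So the game value is 0.
Game value = 0

0


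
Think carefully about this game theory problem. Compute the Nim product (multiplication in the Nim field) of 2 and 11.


Nim multiplication is bilinear over XOR: (u XOR v) * w = (u*w) XOR (v*w).
So we split each operand into its bit components and XOR the pairwise Nim products.
2 = 2 (as XOR of powers of 2).
11 = 1 + 2 + 8 (as XOR of powers of 2).
Using the standard Nim-product table on single bits:
  2*2 = 3,   2*4 = 8,   2*8 = 12,
  4*4 = 6,   4*8 = 11,  8*8 = 13,
and  1*x = x (identity), k*l = l*k (commutative).
Pairwise Nim products:
  2 * 1 = 2
  2 * 2 = 3
  2 * 8 = 12
XOR them: 2 XOR 3 XOR 12 = 13.
Result: 2 * 11 = 13 (in Nim).

13


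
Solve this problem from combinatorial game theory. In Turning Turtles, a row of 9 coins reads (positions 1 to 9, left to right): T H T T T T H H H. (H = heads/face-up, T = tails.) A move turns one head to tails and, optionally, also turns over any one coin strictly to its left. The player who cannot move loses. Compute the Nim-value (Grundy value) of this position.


Coins: T H T T T T H H H
Key fact: a single head at position k behaves exactly like a Nim heap of size k (turning it to T and optionally flipping a coin at j < k corresponds to moving the heap from k to j, or to 0), and heads combine as a disjunctive sum (two heads at the same place would cancel, matching j XOR j = 0). So the Nim-value is the XOR of the 1-indexed positions of the heads.
Face-up positions (1-indexed): [2, 7, 8, 9]
XOR 0 with 2: 0 XOR 2 = 2
XOR 2 with 7: 2 XOR 7 = 5
XOR 5 with 8: 5 XOR 8 = 13
XOR 13 with 9: 13 XOR 9 = 4
Nim-value = 4

4


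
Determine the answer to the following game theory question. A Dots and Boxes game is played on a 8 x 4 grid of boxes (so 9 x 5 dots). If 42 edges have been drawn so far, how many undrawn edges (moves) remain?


Grid: 8 x 4 boxes, i.e. 9 rows and 5 columns of dots.
Horizontal edges: (rows + 1) * cols = 9 * 4 = 36
Vertical edges: rows * (cols + 1) = 8 * 5 = 40
Total edges: 36 + 40 = 76
Edges drawn: 42
Remaining: 76 - 42 = 34

34


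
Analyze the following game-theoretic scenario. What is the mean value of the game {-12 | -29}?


Game = {-12 | -29}, a switch {a | b} with numbers a > b.
Its thermograph has left wall a - t and right wall b + t, which meet at t = (a - b)/2, where both equal (a + b)/2. So the mast (mean value) is at (a + b)/2.
Mean = (-12 + (-29))/2 = -41/2 = -41/2

-41/2


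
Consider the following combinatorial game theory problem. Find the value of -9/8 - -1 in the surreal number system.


x = -9/8, y = -1
Converting to common denominator: 8
x = -9/8, y = -8/8
x - y = -9/8 - -1 = -1/8

-1/8


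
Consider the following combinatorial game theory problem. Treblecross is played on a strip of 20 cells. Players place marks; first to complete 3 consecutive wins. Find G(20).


Treblecross: place X on empty cells; 3-in-a-row wins.
Playing within two cells of an existing X lets the opponent win at once, so sensible play treats the cells i-2..i+2 around each X as dead. The player left with no safe cell loses, so this is a normal-play take-away game on strips of safe cells.
Placing X at cell i (0-indexed) of a strip of k safe cells leaves independent strips of sizes max(0, i-2) and max(0, k-i-3). Hence G(k) = mex{ G(max(0,i-2)) XOR G(max(0,k-i-3)) : 0 <= i < k }, with G(0) = 0.
G(1): splits (0,0):0^0=0 -> mex({0}) = 1
G(2): splits (0,0):0^0=0 -> mex({0}) = 1
G(3): splits (0,0):0^0=0 -> mex({0}) = 1
G(4): splits (0,1):0^1=1 (0,0):0^0=0 -> mex({0, 1}) = 2
G(5): splits (0,2):0^1=1 (0,1):0^1=1 (0,0):0^0=0 -> mex({0, 1}) = 2
G(6) = mex({1}) = 0
G(7) = mex({0, 1, 2}) = 3
G(8) = mex({0, 1, 2}) = 3
G(9) = mex({0, 2}) = 1
G(10) = mex({0, 2, 3}) = 1
G(11) = mex({0, 3}) = 1
G(12) = mex({1, 3}) = 0
G(13) = mex({0, 1, 2, 3}) = 4
G(14) = mex({0, 1, 2}) = 3
G(15) = mex({0, 1, 2}) = 3
G(16) = mex({0, 1, 2, 4}) = 3
G(17) = mex({0, 1, 3, 4}) = 2
G(18) = mex({0, 1, 3, 4}) = 2
G(19) = mex({0, 1, 3, 5}) = 2
G(20) = mex({0, 1, 2, 3, 5}) = 4
Therefore G(20) = 4.

4


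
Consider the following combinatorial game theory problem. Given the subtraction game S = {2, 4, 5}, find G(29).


The subtraction set is S = {2, 4, 5}.
G(k) = mex{ G(k - s) : s in S, s <= k }. We compute iteratively: G(0) = 0.
G(1) = mex({}) = 0
G(2) = mex({0}) = 1
G(3) = mex({0}) = 1
G(4) = mex({0, 1}) = 2
G(5) = mex({0, 1}) = 2
G(6) = mex({0, 1, 2}) = 3
G(7) = mex({1, 2}) = 0
G(8) = mex({1, 2, 3}) = 0
G(9) = mex({0, 2}) = 1
G(10) = mex({0, 2, 3}) = 1
G(11) = mex({0, 1, 3}) = 2
Observe that G(7)..G(11) = 0, 0, 1, 1, 2 repeats G(0)..G(4) = 0, 0, 1, 1, 2.
For k >= max(S) = 5, G(k) is determined by the previous 5 values G(k-5)..G(k-1); a window of 5 consecutive values has recurred shifted by 7, so by induction G(k + 7) = G(k) for all k >= 0: the sequence is periodic from the start with period 7.
One period: G(0..6) = 0, 0, 1, 1, 2, 2, 3.
29 mod 7 = 1, so G(29) = G(1) = 0.

0


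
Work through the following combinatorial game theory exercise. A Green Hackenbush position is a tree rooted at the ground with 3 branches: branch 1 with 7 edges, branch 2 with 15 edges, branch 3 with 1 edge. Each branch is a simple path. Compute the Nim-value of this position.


The tree has 3 branches from the ground vertex.
In Green Hackenbush, the Nim-value of a simple path of length k is k.
Branch 1: length 7, Nim-value = 7
Branch 2: length 15, Nim-value = 15
Branch 3: length 1, Nim-value = 1
Total Nim-value = XOR of all branch values:
0 XOR 7 = 7
7 XOR 15 = 8
8 XOR 1 = 9
Nim-value of the tree = 9

9


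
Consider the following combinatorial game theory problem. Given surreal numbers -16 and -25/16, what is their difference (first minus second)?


x = -16, y = -25/16
Converting to common denominator: 16
x = -256/16, y = -25/16
x - y = -16 - -25/16 = -231/16

-231/16


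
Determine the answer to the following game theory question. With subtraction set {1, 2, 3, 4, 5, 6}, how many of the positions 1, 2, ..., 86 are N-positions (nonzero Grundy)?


Subtraction set S = {1, 2, 3, 4, 5, 6}, so G(n) = n mod 7.
G(n) = 0 when n is a multiple of 7.
Multiples of 7 in [1, 86]: 12
N-positions (nonzero Grundy) = 86 - 12 = 74

74


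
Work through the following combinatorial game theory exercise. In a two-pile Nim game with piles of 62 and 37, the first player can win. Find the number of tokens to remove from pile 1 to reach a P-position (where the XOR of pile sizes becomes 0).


Piles: 62 and 37
Current XOR: 62 XOR 37 = 27 (non-zero, so this is an N-position).
To make the XOR zero, we need to find a move that balances the piles.
For pile 1 (size 62): target = 62 XOR 27 = 37
We reduce pile 1 from 62 to 37.
Tokens removed: 62 - 37 = 25
Verification: 37 XOR 37 = 0

25


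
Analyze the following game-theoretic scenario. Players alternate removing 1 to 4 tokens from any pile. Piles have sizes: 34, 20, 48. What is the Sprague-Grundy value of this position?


Subtraction set: {1, 2, 3, 4}
For this subtraction set, G(n) = n mod 5 (period = max + 1 = 5).
Pile 1 (size 34): G(34) = 34 mod 5 = 4
Pile 2 (size 20): G(20) = 20 mod 5 = 0
Pile 3 (size 48): G(48) = 48 mod 5 = 3
Total Grundy value = XOR of all: 4 XOR 0 XOR 3 = 7

7


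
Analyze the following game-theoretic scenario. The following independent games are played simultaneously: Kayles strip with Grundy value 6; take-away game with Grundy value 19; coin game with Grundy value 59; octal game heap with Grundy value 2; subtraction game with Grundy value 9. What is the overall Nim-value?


By the Sprague-Grundy theorem, the Grundy value of a sum of games is the XOR of individual Grundy values.
Kayles strip: Grundy value = 6. Running XOR: 0 XOR 6 = 6
take-away game: Grundy value = 19. Running XOR: 6 XOR 19 = 21
coin game: Grundy value = 59. Running XOR: 21 XOR 59 = 46
octal game heap: Grundy value = 2. Running XOR: 46 XOR 2 = 44
subtraction game: Grundy value = 9. Running XOR: 44 XOR 9 = 37
The combined Grundy value is 37.

37


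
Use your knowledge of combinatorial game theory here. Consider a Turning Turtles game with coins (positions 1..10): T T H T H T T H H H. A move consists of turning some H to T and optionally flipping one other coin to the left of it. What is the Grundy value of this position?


Coins: T T H T H T T H H H
Key fact: a single head at position k behaves exactly like a Nim heap of size k (turning it to T and optionally flipping a coin at j < k corresponds to moving the heap from k to j, or to 0), and heads combine as a disjunctive sum (two heads at the same place would cancel, matching j XOR j = 0). So the Nim-value is the XOR of the 1-indexed positions of the heads.
Face-up positions (1-indexed): [3, 5, 8, 9, 10]
XOR 0 with 3: 0 XOR 3 = 3
XOR 3 with 5: 3 XOR 5 = 6
XOR 6 with 8: 6 XOR 8 = 14
XOR 14 with 9: 14 XOR 9 = 7
XOR 7 with 10: 7 XOR 10 = 13
Nim-value = 13

13


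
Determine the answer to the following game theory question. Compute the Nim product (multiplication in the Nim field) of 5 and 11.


Nim multiplication is bilinear over XOR: (u XOR v) * w = (u*w) XOR (v*w).
So we split each operand into its bit components and XOR the pairwise Nim products.
5 = 1 + 4 (as XOR of powers of 2).
11 = 1 + 2 + 8 (as XOR of powers of 2).
Using the standard Nim-product table on single bits:
  2*2 = 3,   2*4 = 8,   2*8 = 12,
  4*4 = 6,   4*8 = 11,  8*8 = 13,
and  1*x = x (identity), k*l = l*k (commutative).
Pairwise Nim products:
  1 * 1 = 1
  1 * 2 = 2
  1 * 8 = 8
  4 * 1 = 4
  4 * 2 = 8
  4 * 8 = 11
XOR them: 1 XOR 2 XOR 8 XOR 4 XOR 8 XOR 11 = 12.
Result: 5 * 11 = 12 (in Nim).

12


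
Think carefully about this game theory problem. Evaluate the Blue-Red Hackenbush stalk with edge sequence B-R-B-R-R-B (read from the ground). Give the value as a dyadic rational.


Edges (from ground): B-R-B-R-R-B
By Berlekamp's sign-expansion rule, a Blue-Red Hackenbush stalk has the value of the surreal number whose sign sequence is the edge sequence with B -> + and R -> -.
Sign sequence: +-+--+
Trace the sign expansion in the surreal number tree, starting from 0:
Edge 1: B (sign +) -> bounds (0, +inf), value = 1
Edge 2: R (sign -) -> bounds (0, 1), value = 1/2
Edge 3: B (sign +) -> bounds (1/2, 1), value = 3/4
Edge 4: R (sign -) -> bounds (1/2, 3/4), value = 5/8
Edge 5: R (sign -) -> bounds (1/2, 5/8), value = 9/16
Edge 6: B (sign +) -> bounds (9/16, 5/8), value = 19/32
Game value = 19/32

19/32


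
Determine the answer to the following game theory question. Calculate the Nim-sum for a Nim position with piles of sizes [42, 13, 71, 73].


We need the XOR (exclusive or) of all pile sizes.
After XOR-ing pile 1 (size 42): 0 XOR 42 = 42
After XOR-ing pile 2 (size 13): 42 XOR 13 = 39
After XOR-ing pile 3 (size 71): 39 XOR 71 = 96
After XOR-ing pile 4 (size 73): 96 XOR 73 = 41
The Nim-value of this position is 41.

41


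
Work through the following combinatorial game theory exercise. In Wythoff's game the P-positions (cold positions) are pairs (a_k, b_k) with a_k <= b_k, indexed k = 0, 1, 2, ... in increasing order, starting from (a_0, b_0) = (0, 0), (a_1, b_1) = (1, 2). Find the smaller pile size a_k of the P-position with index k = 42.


By Wythoff's theorem, a_k = floor(k * phi) and b_k = floor(k * phi^2) = a_k + k, where phi = (1 + sqrt(5))/2 is the golden ratio.
phi = (1 + sqrt(5))/2 = 1.618034
k = 42
k * phi = 42 * 1.618034 = 67.957428
a_42 = floor(k * phi) = 67

67


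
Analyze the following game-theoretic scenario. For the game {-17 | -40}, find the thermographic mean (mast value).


Game = {-17 | -40}, a switch {a | b} with numbers a > b.
Its thermograph has left wall a - t and right wall b + t, which meet at t = (a - b)/2, where both equal (a + b)/2. So the mast (mean value) is at (a + b)/2.
Mean = (-17 + (-40))/2 = -57/2 = -57/2

-57/2


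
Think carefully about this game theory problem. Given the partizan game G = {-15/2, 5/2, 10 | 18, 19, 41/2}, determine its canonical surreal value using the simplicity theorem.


Left options: {-15/2, 5/2, 10}, max = 10
Right options: {18, 19, 41/2}, min = 18
All options are numbers and max(Left) < min(Right), so by the simplicity theorem the value is the simplest (earliest-born) number strictly between 10 and 18.
Integers 11 through 17 all lie strictly between 10 and 18.
Among integers, the simplest (lowest birthday = smallest |n|; 0 is born on day 0, +-n on day n) is 11.
No non-integer in the interval can be simpler: if x is a non-integer in the interval, then floor(x) or ceil(x) also lies in the interval (the interval contains an integer), and both are proper prefixes of x's sign expansion, i.e. born earlier. So the game value is 11.
Game value = 11

11


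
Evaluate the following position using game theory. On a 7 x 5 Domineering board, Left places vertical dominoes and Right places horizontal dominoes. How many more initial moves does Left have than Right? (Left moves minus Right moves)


Board is 7 x 5 (rows x cols).
Left (vertical) placements: (rows-1) * cols = 6 * 5 = 30
Right (horizontal) placements: rows * (cols-1) = 7 * 4 = 28
Advantage = Left - Right = 30 - 28 = 2

2


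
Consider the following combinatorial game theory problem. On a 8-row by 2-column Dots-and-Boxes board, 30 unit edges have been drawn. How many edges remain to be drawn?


Grid: 8 x 2 boxes, i.e. 9 rows and 3 columns of dots.
Horizontal edges: (rows + 1) * cols = 9 * 2 = 18
Vertical edges: rows * (cols + 1) = 8 * 3 = 24
Total edges: 18 + 24 = 42
Edges drawn: 30
Remaining: 42 - 30 = 12

12


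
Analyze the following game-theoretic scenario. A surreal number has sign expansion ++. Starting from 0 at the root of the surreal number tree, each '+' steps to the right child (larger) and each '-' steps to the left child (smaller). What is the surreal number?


Sign expansion: ++
Rule: track bounds (lo, hi), initially (-inf, +inf). On '+', the current value becomes lo and we move to the simplest number in (value, hi): value + 1 if hi = +inf, otherwise the midpoint (value + hi)/2. On '-', the current value becomes hi and we move to value - 1 if lo = -inf, otherwise the midpoint (lo + value)/2.
Start at 0.
Step 1: sign = +, move right. Bounds: (0, +inf). Value = 1
Step 2: sign = +, move right. Bounds: (1, +inf). Value = 2
The surreal number with sign expansion ++ is 2.

2
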